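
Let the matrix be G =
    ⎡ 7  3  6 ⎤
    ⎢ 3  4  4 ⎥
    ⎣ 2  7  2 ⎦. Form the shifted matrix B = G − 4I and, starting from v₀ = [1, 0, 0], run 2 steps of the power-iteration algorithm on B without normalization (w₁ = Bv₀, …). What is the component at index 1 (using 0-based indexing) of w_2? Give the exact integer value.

17

B = G − 4I has rows (3, 3, 6); (3, 0, 4); (2, 7, -2)
w1 = Bv₀ = (3·1 + 3·0 + 6·0; 3·1 + 0·0 + 4·0; 2·1 + 7·0 + (-2)·0) = (3, 3, 2)
w2 = Bw1 = (3·3 + 3·3 + 6·2; 3·3 + 0·3 + 4·2; 2·3 + 7·3 + (-2)·2) = (30, 17, 23)
Requested component of w2: 17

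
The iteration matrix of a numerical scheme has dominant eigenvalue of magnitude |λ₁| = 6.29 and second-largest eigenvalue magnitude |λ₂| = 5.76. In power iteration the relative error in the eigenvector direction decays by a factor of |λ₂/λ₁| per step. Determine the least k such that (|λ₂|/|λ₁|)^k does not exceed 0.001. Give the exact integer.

79

|λ₂/λ₁| = 5.76/6.29 = 0.91574
Need k ≥ ln(0.001) / ln(0.91574) = -6.9078 / -0.0880 ≈ 78.476
Smallest integer k satisfying the bound: 79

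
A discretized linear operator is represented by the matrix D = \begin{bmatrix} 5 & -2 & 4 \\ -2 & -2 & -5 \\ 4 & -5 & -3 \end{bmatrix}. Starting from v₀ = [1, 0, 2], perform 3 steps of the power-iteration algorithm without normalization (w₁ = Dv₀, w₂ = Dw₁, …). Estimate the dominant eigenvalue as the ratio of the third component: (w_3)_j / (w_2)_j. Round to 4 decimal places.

λ ≈ -0.5932

w1 = Dv₀ = (5·1 + (-2)·0 + 4·2; (-2)·1 + (-2)·0 + (-5)·2; 4·1 + (-5)·0 + (-3)·2) = (13, -12, -2)
w2 = Dw1 = (5·13 + (-2)·(-12) + 4·(-2); (-2)·13 + (-2)·(-12) + (-5)·(-2); 4·13 + (-5)·(-12) + (-3)·(-2)) = (81, 8, 118)
w3 = Dw2 = (861, -768, -70)
Ratio at component: -70 / 118 = -0.5932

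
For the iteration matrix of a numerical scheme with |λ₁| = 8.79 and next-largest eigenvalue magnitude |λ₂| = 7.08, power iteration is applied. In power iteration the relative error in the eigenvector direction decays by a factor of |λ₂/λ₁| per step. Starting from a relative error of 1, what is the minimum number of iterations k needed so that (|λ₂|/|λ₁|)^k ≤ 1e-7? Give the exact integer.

75

|λ₂/λ₁| = 7.08/8.79 = 0.80546
Need k ≥ ln(1e-7) / ln(0.80546) = -16.1181 / -0.2163 ≈ 74.503
Smallest integer k satisfying the bound: 75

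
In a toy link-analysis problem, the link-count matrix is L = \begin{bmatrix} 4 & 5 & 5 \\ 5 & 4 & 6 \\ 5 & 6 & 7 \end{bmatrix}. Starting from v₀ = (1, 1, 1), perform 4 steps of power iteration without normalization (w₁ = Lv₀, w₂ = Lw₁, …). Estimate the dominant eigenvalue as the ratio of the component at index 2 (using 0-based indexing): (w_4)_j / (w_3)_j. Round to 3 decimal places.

15.855

w1 = Lv₀ = (4·1 + 5·1 + 5·1; 5·1 + 4·1 + 6·1; 5·1 + 6·1 + 7·1) = (14, 15, 18)
w2 = Lw1 = (4·14 + 5·15 + 5·18; 5·14 + 4·15 + 6·18; 5·14 + 6·15 + 7·18) = (221, 238, 286)
w3 = Lw2 = (3504, 3773, 4535)
w4 = Lw3 = (55556, 59822, 71903)
Ratio at component: 71903 / 4535 = 15.855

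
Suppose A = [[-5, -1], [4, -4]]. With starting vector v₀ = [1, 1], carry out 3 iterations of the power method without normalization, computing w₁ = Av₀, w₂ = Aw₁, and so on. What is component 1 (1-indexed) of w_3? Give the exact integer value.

w1 = Av₀ = ((-5)·1 + (-1)·1; 4·1 + (-4)·1) = (-6, 0)
w2 = Aw1 = ((-5)·(-6) + (-1)·0; 4·(-6) + (-4)·0) = (30, -24)
w3 = Aw2 = (-126, 216)
The requested component of w3 is -126.

-126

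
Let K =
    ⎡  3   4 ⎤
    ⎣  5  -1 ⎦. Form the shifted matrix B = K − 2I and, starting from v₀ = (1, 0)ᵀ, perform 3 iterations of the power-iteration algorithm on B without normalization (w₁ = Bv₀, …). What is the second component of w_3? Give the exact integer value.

135

B = K − 2I has rows (1, 4); (5, -3)
w1 = Bv₀ = (1·1 + 4·0; 5·1 + (-3)·0) = (1, 5)
w2 = Bw1 = (1·1 + 4·5; 5·1 + (-3)·5) = (21, -10)
w3 = Bw2 = (-19, 135)
Requested component of w3: 135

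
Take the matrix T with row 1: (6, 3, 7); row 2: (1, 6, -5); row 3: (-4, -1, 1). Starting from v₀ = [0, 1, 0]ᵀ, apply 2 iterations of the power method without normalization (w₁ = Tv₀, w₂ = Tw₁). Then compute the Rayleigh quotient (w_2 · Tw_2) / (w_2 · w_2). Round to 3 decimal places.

λ ≈ 8.123

w1 = Tv₀ = (6·0 + 3·1 + 7·0; 1·0 + 6·1 + (-5)·0; (-4)·0 + (-1)·1 + 1·0) = (3, 6, -1)
w2 = Tw1 = (6·3 + 3·6 + 7·(-1); 1·3 + 6·6 + (-5)·(-1); (-4)·3 + (-1)·6 + 1·(-1)) = (29, 44, -19)
Tw2 = (173, 388, -179)
w2·Tw2 = 29·173 + 44·388 + (-19)·(-179) = 25490; w2·w2 = 29·29 + 44·44 + (-19)·(-19) = 3138
λ ≈ 25490/3138 = 8.123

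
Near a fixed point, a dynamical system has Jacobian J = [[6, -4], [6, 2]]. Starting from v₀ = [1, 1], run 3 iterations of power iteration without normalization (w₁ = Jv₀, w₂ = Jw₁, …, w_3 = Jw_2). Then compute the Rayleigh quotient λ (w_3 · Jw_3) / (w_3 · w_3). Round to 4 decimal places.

w1 = Jv₀ = (2, 8)
w2 = Jw1 = (-20, 28)
w3 = Jw2 = (-232, -64)
Jw3 = (-1136, -1520)
w3·Jw3 = (-232)·(-1136) + (-64)·(-1520) = 360832; w3·w3 = (-232)·(-232) + (-64)·(-64) = 57920
λ ≈ 360832/57920 = 6.2298

6.2298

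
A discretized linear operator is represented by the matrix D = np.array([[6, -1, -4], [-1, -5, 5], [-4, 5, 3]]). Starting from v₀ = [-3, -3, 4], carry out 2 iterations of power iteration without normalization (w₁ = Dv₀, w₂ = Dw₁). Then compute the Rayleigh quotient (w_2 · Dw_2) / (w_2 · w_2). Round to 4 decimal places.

w1 = Dv₀ = (6·(-3) + (-1)·(-3) + (-4)·4; (-1)·(-3) + (-5)·(-3) + 5·4; (-4)·(-3) + 5·(-3) + 3·4) = (-31, 38, 9)
w2 = Dw1 = (6·(-31) + (-1)·38 + (-4)·9; (-1)·(-31) + (-5)·38 + 5·9; (-4)·(-31) + 5·38 + 3·9) = (-260, -114, 341)
Dw2 = (-2810, 2535, 1493)
w2·Dw2 = (-260)·(-2810) + (-114)·2535 + 341·1493 = 950723; w2·w2 = (-260)·(-260) + (-114)·(-114) + 341·341 = 196877
λ ≈ 950723/196877 = 4.8290

4.8290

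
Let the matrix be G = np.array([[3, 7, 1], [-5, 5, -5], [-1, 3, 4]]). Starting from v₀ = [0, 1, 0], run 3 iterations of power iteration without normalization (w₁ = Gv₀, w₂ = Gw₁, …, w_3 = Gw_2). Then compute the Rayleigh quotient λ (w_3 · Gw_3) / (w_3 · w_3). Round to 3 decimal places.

w1 = Gv₀ = (7, 5, 3)
w2 = Gw1 = (59, -25, 20)
w3 = Gw2 = (22, -520, -54)
Gw3 = (-3628, -2440, -1798)
w3·Gw3 = 22·(-3628) + (-520)·(-2440) + (-54)·(-1798) = 1286076; w3·w3 = 22·22 + (-520)·(-520) + (-54)·(-54) = 273800
λ ≈ 1286076/273800 = 4.697

4.697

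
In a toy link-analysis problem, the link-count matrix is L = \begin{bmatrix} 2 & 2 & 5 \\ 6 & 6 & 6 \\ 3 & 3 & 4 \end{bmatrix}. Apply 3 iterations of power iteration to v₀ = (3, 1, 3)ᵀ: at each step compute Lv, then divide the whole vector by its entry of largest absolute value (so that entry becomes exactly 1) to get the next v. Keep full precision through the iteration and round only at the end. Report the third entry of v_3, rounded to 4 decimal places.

Lv0 = (23.00000, 42.00000, 24.00000); divide by 42.00000 → v1 = (0.54762, 1.00000, 0.57143)
Lv1 = (5.95238, 12.71429, 6.92857); divide by 12.71429 → v2 = (0.46816, 1.00000, 0.54494)
Lv2 = (5.66105, 12.07865, 6.58427); divide by 12.07865 → v3 = (0.46868, 1.00000, 0.54512)
Requested entry of v3: 3516/6450 = 0.5451

0.5451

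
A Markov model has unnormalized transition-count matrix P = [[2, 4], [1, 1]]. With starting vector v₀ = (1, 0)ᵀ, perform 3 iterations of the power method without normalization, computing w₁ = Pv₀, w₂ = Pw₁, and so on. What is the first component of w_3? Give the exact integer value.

w1 = Pv₀ = (2, 1)
w2 = Pw1 = (8, 3)
w3 = Pw2 = (28, 11)
The requested component of w3 is 28.

28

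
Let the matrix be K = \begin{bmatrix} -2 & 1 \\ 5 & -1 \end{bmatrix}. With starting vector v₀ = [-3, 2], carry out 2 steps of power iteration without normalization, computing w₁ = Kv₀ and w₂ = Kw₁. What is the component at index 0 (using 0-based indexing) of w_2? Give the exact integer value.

w1 = Kv₀ = ((-2)·(-3) + 1·2; 5·(-3) + (-1)·2) = (8, -17)
w2 = Kw1 = ((-2)·8 + 1·(-17); 5·8 + (-1)·(-17)) = (-33, 57)
The requested component of w2 is -33.

-33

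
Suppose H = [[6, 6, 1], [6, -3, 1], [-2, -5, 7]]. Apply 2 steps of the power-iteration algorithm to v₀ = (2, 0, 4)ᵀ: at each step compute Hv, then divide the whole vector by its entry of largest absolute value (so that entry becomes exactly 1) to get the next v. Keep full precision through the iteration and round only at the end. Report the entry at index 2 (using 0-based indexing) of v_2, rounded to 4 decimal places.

0.2593

Hv0 = (16.00000, 16.00000, 24.00000); divide by 24.00000 → v1 = (0.66667, 0.66667, 1.00000)
Hv1 = (9.00000, 3.00000, 2.33333); divide by 9.00000 → v2 = (1.00000, 0.33333, 0.25926)
Requested entry of v2: 56/216 = 0.2593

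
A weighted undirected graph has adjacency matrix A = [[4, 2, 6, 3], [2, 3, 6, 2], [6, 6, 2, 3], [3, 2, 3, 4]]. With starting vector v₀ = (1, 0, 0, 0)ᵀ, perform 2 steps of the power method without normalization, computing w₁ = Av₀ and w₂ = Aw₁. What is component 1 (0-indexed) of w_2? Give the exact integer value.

56

w1 = Av₀ = (4, 2, 6, 3)
w2 = Aw1 = (65, 56, 57, 46)
The requested component of w2 is 56.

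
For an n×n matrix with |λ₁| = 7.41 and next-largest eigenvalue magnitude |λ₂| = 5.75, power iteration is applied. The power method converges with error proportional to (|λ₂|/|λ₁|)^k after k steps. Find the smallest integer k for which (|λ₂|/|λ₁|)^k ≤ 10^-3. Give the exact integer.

|λ₂/λ₁| = 5.75/7.41 = 0.77598
Need k ≥ ln(10^-3) / ln(0.77598) = -6.9078 / -0.2536 ≈ 27.235
Smallest integer k satisfying the bound: 28

28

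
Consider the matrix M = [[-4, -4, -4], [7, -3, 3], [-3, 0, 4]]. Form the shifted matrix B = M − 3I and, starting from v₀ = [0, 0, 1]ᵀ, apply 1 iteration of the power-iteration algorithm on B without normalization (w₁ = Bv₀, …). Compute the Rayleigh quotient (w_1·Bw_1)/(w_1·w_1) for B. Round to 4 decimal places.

μ ≈ -6.3077

B = M − 3I has rows (-7, -4, -4); (7, -6, 3); (-3, 0, 1)
w1 = Bv₀ = ((-7)·0 + (-4)·0 + (-4)·1; 7·0 + (-6)·0 + 3·1; (-3)·0 + 0·0 + 1·1) = (-4, 3, 1)
Bw1 = (12, -43, 13)
w1·Bw1 = -164; w1·w1 = 26; μ ≈ -164/26 = -6.3077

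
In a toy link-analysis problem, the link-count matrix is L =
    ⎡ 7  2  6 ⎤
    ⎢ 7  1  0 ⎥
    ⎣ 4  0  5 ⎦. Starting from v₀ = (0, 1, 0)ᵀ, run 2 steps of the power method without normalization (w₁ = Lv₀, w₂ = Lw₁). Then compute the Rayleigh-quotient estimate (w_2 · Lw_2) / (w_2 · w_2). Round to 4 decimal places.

λ ≈ 10.6000

w1 = Lv₀ = (2, 1, 0)
w2 = Lw1 = (16, 15, 8)
Lw2 = (190, 127, 104)
w2·Lw2 = 16·190 + 15·127 + 8·104 = 5777; w2·w2 = 16·16 + 15·15 + 8·8 = 545
λ ≈ 5777/545 = 10.6000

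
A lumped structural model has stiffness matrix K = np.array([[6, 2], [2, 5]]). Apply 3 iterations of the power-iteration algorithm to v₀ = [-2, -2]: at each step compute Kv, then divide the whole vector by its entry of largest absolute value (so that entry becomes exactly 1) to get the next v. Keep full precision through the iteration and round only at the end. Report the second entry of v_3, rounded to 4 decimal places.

Kv0 = (-16.00000, -14.00000); divide by -16.00000 → v1 = (1.00000, 0.87500)
Kv1 = (7.75000, 6.37500); divide by 7.75000 → v2 = (1.00000, 0.82258)
Kv2 = (7.64516, 6.11290); divide by 7.64516 → v3 = (1.00000, 0.79958)
Requested entry of v3: -758/-948 = 0.7996

0.7996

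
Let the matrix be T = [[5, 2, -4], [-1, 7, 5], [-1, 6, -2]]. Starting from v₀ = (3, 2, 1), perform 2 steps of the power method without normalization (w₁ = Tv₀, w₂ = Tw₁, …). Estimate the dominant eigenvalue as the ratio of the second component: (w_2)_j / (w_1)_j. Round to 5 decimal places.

w1 = Tv₀ = (15, 16, 7)
w2 = Tw1 = (79, 132, 67)
Ratio at component: 132 / 16 = 8.25000

8.25000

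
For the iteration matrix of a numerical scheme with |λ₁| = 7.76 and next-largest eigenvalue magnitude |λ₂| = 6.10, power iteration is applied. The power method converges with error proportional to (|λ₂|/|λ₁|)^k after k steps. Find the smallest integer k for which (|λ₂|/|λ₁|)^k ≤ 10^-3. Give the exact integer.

|λ₂/λ₁| = 6.10/7.76 = 0.78608
Need k ≥ ln(10^-3) / ln(0.78608) = -6.9078 / -0.2407 ≈ 28.699
Smallest integer k satisfying the bound: 29

29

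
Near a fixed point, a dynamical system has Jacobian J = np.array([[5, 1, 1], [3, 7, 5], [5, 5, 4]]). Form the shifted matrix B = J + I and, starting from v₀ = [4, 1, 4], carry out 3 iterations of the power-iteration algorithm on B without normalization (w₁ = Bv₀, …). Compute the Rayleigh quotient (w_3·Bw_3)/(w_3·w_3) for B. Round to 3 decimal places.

12.954

B = J + I has rows (6, 1, 1); (3, 8, 5); (5, 5, 5)
w1 = Bv₀ = (6·4 + 1·1 + 1·4; 3·4 + 8·1 + 5·4; 5·4 + 5·1 + 5·4) = (29, 40, 45)
w2 = Bw1 = (6·29 + 1·40 + 1·45; 3·29 + 8·40 + 5·45; 5·29 + 5·40 + 5·45) = (259, 632, 570)
w3 = Bw2 = (2756, 8683, 7305)
Bw3 = (32524, 114257, 93720)
w3·Bw3 = 1766354275; w3·w3 = 136353050; μ ≈ 1766354275/136353050 = 12.954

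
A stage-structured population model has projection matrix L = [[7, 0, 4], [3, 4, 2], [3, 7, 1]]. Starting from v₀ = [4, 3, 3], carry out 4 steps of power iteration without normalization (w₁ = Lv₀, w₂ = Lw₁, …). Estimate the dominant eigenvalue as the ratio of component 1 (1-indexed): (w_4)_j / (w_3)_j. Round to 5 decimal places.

λ ≈ 10.44946

w1 = Lv₀ = (7·4 + 0·3 + 4·3; 3·4 + 4·3 + 2·3; 3·4 + 7·3 + 1·3) = (40, 30, 36)
w2 = Lw1 = (7·40 + 0·30 + 4·36; 3·40 + 4·30 + 2·36; 3·40 + 7·30 + 1·36) = (424, 312, 366)
w3 = Lw2 = (4432, 3252, 3822)
w4 = Lw3 = (46312, 33948, 39882)
Ratio at component: 46312 / 4432 = 10.44946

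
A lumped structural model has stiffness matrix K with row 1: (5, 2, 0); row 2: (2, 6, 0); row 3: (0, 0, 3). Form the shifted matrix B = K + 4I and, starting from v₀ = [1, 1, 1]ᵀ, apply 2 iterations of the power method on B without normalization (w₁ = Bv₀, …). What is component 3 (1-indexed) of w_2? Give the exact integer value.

49

B = K + 4I has rows (9, 2, 0); (2, 10, 0); (0, 0, 7)
w1 = Bv₀ = (11, 12, 7)
w2 = Bw1 = (123, 142, 49)
Requested component of w2: 49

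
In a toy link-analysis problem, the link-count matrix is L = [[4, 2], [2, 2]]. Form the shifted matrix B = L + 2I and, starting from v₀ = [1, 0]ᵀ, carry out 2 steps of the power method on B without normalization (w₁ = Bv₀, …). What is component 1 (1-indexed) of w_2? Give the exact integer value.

B = L + 2I has rows (6, 2); (2, 4)
w1 = Bv₀ = (6, 2)
w2 = Bw1 = (40, 20)
Requested component of w2: 40

40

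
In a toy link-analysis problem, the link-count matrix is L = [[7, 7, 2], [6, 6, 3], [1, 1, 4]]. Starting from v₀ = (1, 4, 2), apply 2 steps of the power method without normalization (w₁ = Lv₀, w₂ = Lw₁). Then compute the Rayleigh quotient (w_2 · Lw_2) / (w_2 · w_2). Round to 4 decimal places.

w1 = Lv₀ = (39, 36, 13)
w2 = Lw1 = (551, 489, 127)
Lw2 = (7534, 6621, 1548)
w2·Lw2 = 551·7534 + 489·6621 + 127·1548 = 7585499; w2·w2 = 551·551 + 489·489 + 127·127 = 558851
λ ≈ 7585499/558851 = 13.5734

13.5734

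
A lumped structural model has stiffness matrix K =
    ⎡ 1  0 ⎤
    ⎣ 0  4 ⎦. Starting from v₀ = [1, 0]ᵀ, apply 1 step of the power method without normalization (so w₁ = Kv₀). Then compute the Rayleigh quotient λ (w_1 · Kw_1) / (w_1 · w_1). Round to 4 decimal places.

w1 = Kv₀ = (1·1 + 0·0; 0·1 + 4·0) = (1, 0)
Kw1 = (1, 0)
w1·Kw1 = 1·1 + 0·0 = 1; w1·w1 = 1·1 + 0·0 = 1
λ ≈ 1/1 = 1.0000

λ ≈ 1.0000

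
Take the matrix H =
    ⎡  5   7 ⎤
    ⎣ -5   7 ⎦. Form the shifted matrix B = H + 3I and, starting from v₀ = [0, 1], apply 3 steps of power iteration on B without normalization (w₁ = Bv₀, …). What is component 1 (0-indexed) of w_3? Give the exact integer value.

B = H + 3I has rows (8, 7); (-5, 10)
w1 = Bv₀ = (8·0 + 7·1; (-5)·0 + 10·1) = (7, 10)
w2 = Bw1 = (8·7 + 7·10; (-5)·7 + 10·10) = (126, 65)
w3 = Bw2 = (1463, 20)
Requested component of w3: 20

20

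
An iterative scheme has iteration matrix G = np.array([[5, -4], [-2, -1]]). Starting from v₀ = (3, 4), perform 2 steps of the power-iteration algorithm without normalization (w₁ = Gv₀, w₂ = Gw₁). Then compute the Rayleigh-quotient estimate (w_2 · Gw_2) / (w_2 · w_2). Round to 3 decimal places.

w1 = Gv₀ = (-1, -10)
w2 = Gw1 = (35, 12)
Gw2 = (127, -82)
w2·Gw2 = 35·127 + 12·(-82) = 3461; w2·w2 = 35·35 + 12·12 = 1369
λ ≈ 3461/1369 = 2.528

λ ≈ 2.528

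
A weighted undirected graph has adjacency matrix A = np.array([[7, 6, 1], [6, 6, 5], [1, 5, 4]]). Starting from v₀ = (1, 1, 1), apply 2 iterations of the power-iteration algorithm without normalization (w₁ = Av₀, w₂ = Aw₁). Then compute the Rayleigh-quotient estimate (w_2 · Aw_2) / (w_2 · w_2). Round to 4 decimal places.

λ ≈ 14.2826

w1 = Av₀ = (7·1 + 6·1 + 1·1; 6·1 + 6·1 + 5·1; 1·1 + 5·1 + 4·1) = (14, 17, 10)
w2 = Aw1 = (7·14 + 6·17 + 1·10; 6·14 + 6·17 + 5·10; 1·14 + 5·17 + 4·10) = (210, 236, 139)
Aw2 = (3025, 3371, 1946)
w2·Aw2 = 210·3025 + 236·3371 + 139·1946 = 1701300; w2·w2 = 210·210 + 236·236 + 139·139 = 119117
λ ≈ 1701300/119117 = 14.2826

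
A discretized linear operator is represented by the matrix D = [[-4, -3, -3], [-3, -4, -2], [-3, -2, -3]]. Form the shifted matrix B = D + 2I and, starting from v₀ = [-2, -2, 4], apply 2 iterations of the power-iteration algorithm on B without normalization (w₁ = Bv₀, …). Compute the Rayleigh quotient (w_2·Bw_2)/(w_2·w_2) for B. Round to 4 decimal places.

B = D + 2I has rows (-2, -3, -3); (-3, -2, -2); (-3, -2, -1)
w1 = Bv₀ = ((-2)·(-2) + (-3)·(-2) + (-3)·4; (-3)·(-2) + (-2)·(-2) + (-2)·4; (-3)·(-2) + (-2)·(-2) + (-1)·4) = (-2, 2, 6)
w2 = Bw1 = ((-2)·(-2) + (-3)·2 + (-3)·6; (-3)·(-2) + (-2)·2 + (-2)·6; (-3)·(-2) + (-2)·2 + (-1)·6) = (-20, -10, -4)
Bw2 = (82, 88, 84)
w2·Bw2 = -2856; w2·w2 = 516; μ ≈ -2856/516 = -5.5349

-5.5349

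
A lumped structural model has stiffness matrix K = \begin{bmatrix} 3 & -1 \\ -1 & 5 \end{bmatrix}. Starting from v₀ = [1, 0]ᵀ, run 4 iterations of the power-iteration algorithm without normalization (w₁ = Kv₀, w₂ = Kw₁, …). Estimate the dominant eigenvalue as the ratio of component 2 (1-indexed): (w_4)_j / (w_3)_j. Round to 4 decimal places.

w1 = Kv₀ = (3·1 + (-1)·0; (-1)·1 + 5·0) = (3, -1)
w2 = Kw1 = (3·3 + (-1)·(-1); (-1)·3 + 5·(-1)) = (10, -8)
w3 = Kw2 = (38, -50)
w4 = Kw3 = (164, -288)
Ratio at component: -288 / -50 = 5.7600

5.7600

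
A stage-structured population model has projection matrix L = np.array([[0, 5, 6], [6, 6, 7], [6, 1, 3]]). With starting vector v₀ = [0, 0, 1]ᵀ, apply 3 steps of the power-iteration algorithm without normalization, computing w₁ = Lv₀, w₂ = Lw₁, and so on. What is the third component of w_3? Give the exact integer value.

w1 = Lv₀ = (0·0 + 5·0 + 6·1; 6·0 + 6·0 + 7·1; 6·0 + 1·0 + 3·1) = (6, 7, 3)
w2 = Lw1 = (0·6 + 5·7 + 6·3; 6·6 + 6·7 + 7·3; 6·6 + 1·7 + 3·3) = (53, 99, 52)
w3 = Lw2 = (807, 1276, 573)
The requested component of w3 is 573.

573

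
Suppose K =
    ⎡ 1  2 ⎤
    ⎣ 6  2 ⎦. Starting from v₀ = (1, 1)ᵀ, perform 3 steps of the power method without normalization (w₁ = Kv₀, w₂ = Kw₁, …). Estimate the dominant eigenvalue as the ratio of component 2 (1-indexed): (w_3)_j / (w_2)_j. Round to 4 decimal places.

w1 = Kv₀ = (1·1 + 2·1; 6·1 + 2·1) = (3, 8)
w2 = Kw1 = (1·3 + 2·8; 6·3 + 2·8) = (19, 34)
w3 = Kw2 = (87, 182)
Ratio at component: 182 / 34 = 5.3529

5.3529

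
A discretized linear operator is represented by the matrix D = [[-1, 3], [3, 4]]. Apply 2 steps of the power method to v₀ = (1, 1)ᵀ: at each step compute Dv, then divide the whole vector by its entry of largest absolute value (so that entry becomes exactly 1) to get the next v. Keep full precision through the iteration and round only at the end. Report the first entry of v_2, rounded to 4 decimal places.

0.5588

Dv0 = (2.00000, 7.00000); divide by 7.00000 → v1 = (0.28571, 1.00000)
Dv1 = (2.71429, 4.85714); divide by 4.85714 → v2 = (0.55882, 1.00000)
Requested entry of v2: 19/34 = 0.5588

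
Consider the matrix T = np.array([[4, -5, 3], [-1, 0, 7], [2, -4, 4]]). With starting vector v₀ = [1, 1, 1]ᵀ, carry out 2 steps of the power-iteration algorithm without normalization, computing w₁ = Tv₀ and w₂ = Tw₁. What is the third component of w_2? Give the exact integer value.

-12

w1 = Tv₀ = (4·1 + (-5)·1 + 3·1; (-1)·1 + 0·1 + 7·1; 2·1 + (-4)·1 + 4·1) = (2, 6, 2)
w2 = Tw1 = (4·2 + (-5)·6 + 3·2; (-1)·2 + 0·6 + 7·2; 2·2 + (-4)·6 + 4·2) = (-16, 12, -12)
The requested component of w2 is -12.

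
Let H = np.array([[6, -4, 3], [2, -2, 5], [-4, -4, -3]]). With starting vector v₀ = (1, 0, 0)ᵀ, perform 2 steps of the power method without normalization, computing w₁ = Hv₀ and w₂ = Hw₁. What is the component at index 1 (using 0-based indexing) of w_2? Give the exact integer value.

-12

w1 = Hv₀ = (6, 2, -4)
w2 = Hw1 = (16, -12, -20)
The requested component of w2 is -12.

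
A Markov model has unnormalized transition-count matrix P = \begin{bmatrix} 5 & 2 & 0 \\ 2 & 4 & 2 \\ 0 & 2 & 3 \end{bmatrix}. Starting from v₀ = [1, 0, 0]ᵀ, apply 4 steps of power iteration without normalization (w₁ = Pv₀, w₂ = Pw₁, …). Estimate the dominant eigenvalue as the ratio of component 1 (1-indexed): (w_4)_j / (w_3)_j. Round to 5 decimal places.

λ ≈ 6.52486

w1 = Pv₀ = (5·1 + 2·0 + 0·0; 2·1 + 4·0 + 2·0; 0·1 + 2·0 + 3·0) = (5, 2, 0)
w2 = Pw1 = (5·5 + 2·2 + 0·0; 2·5 + 4·2 + 2·0; 0·5 + 2·2 + 3·0) = (29, 18, 4)
w3 = Pw2 = (181, 138, 48)
w4 = Pw3 = (1181, 1010, 420)
Ratio at component: 1181 / 181 = 6.52486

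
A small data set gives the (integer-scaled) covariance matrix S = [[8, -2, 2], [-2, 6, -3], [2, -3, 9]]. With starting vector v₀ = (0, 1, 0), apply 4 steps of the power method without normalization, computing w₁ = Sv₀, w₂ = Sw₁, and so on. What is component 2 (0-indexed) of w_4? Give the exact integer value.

w1 = Sv₀ = (-2, 6, -3)
w2 = Sw1 = (-34, 49, -49)
w3 = Sw2 = (-468, 509, -656)
w4 = Sw3 = (-6074, 5958, -8367)
The requested component of w4 is -8367.

-8367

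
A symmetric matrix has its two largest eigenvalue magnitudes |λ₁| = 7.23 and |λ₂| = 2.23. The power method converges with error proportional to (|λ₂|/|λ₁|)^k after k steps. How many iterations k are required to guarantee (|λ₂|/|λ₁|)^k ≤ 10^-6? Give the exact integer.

12

|λ₂/λ₁| = 2.23/7.23 = 0.30844
Need k ≥ ln(10^-6) / ln(0.30844) = -13.8155 / -1.1762 ≈ 11.746
Smallest integer k satisfying the bound: 12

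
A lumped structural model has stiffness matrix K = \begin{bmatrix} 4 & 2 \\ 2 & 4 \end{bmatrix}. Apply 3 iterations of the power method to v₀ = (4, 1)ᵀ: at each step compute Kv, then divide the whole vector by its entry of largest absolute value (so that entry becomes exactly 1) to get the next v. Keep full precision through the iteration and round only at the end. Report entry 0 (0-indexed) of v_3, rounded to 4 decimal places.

1.0000

Kv0 = (18.00000, 12.00000); divide by 18.00000 → v1 = (1.00000, 0.66667)
Kv1 = (5.33333, 4.66667); divide by 5.33333 → v2 = (1.00000, 0.87500)
Kv2 = (5.75000, 5.50000); divide by 5.75000 → v3 = (1.00000, 0.95652)
Requested entry of v3: 552/552 = 1.0000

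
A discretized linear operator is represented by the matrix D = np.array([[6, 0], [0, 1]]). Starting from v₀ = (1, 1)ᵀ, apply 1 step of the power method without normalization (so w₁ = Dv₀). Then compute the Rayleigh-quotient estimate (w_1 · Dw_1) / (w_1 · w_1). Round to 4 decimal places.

w1 = Dv₀ = (6, 1)
Dw1 = (36, 1)
w1·Dw1 = 6·36 + 1·1 = 217; w1·w1 = 6·6 + 1·1 = 37
λ ≈ 217/37 = 5.8649

5.8649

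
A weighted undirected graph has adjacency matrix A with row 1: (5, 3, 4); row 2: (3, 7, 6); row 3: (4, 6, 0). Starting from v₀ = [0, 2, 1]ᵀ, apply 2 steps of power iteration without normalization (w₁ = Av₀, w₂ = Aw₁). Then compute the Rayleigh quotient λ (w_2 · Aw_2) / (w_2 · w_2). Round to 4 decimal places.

13.1136

w1 = Av₀ = (5·0 + 3·2 + 4·1; 3·0 + 7·2 + 6·1; 4·0 + 6·2 + 0·1) = (10, 20, 12)
w2 = Aw1 = (5·10 + 3·20 + 4·12; 3·10 + 7·20 + 6·12; 4·10 + 6·20 + 0·12) = (158, 242, 160)
Aw2 = (2156, 3128, 2084)
w2·Aw2 = 158·2156 + 242·3128 + 160·2084 = 1431064; w2·w2 = 158·158 + 242·242 + 160·160 = 109128
λ ≈ 1431064/109128 = 13.1136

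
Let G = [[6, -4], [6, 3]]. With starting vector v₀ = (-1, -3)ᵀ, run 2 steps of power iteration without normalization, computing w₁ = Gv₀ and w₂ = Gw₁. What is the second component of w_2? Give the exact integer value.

w1 = Gv₀ = (6, -15)
w2 = Gw1 = (96, -9)
The requested component of w2 is -9.

-9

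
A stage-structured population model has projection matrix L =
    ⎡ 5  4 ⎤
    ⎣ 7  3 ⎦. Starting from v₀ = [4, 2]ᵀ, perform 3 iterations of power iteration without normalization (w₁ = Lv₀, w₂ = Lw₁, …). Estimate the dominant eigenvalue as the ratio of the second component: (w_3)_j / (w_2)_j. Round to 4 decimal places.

w1 = Lv₀ = (5·4 + 4·2; 7·4 + 3·2) = (28, 34)
w2 = Lw1 = (5·28 + 4·34; 7·28 + 3·34) = (276, 298)
w3 = Lw2 = (2572, 2826)
Ratio at component: 2826 / 298 = 9.4832

λ ≈ 9.4832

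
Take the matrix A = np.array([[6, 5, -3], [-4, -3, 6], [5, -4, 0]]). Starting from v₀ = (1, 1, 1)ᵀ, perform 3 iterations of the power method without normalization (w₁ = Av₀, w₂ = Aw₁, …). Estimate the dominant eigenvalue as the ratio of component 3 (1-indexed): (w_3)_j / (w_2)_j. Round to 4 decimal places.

w1 = Av₀ = (8, -1, 1)
w2 = Aw1 = (40, -23, 44)
w3 = Aw2 = (-7, 173, 292)
Ratio at component: 292 / 44 = 6.6364

λ ≈ 6.6364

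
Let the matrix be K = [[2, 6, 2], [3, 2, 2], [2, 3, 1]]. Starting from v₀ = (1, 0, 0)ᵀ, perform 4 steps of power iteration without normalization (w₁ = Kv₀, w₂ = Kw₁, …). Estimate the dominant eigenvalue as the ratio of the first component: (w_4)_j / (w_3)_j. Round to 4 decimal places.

λ ≈ 8.0112

w1 = Kv₀ = (2·1 + 6·0 + 2·0; 3·1 + 2·0 + 2·0; 2·1 + 3·0 + 1·0) = (2, 3, 2)
w2 = Kw1 = (2·2 + 6·3 + 2·2; 3·2 + 2·3 + 2·2; 2·2 + 3·3 + 1·2) = (26, 16, 15)
w3 = Kw2 = (178, 140, 115)
w4 = Kw3 = (1426, 1044, 891)
Ratio at component: 1426 / 178 = 8.0112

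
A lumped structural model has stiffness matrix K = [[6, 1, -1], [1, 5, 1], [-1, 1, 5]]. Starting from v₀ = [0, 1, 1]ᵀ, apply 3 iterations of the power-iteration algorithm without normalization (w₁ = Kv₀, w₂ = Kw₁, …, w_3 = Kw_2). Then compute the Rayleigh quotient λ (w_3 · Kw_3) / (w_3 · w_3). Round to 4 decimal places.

w1 = Kv₀ = (6·0 + 1·1 + (-1)·1; 1·0 + 5·1 + 1·1; (-1)·0 + 1·1 + 5·1) = (0, 6, 6)
w2 = Kw1 = (6·0 + 1·6 + (-1)·6; 1·0 + 5·6 + 1·6; (-1)·0 + 1·6 + 5·6) = (0, 36, 36)
w3 = Kw2 = (0, 216, 216)
Kw3 = (0, 1296, 1296)
w3·Kw3 = 0·0 + 216·1296 + 216·1296 = 559872; w3·w3 = 0·0 + 216·216 + 216·216 = 93312
λ ≈ 559872/93312 = 6.0000

6.0000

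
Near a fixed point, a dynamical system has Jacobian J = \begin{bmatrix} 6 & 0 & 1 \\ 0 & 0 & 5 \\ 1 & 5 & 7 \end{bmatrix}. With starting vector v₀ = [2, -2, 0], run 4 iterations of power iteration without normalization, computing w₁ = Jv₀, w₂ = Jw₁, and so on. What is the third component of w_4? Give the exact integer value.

w1 = Jv₀ = (6·2 + 0·(-2) + 1·0; 0·2 + 0·(-2) + 5·0; 1·2 + 5·(-2) + 7·0) = (12, 0, -8)
w2 = Jw1 = (6·12 + 0·0 + 1·(-8); 0·12 + 0·0 + 5·(-8); 1·12 + 5·0 + 7·(-8)) = (64, -40, -44)
w3 = Jw2 = (340, -220, -444)
w4 = Jw3 = (1596, -2220, -3868)
The requested component of w4 is -3868.

-3868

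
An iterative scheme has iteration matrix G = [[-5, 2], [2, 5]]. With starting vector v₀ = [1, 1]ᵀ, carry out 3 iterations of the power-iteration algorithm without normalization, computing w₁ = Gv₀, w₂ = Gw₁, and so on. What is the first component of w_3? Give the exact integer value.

-87

w1 = Gv₀ = (-3, 7)
w2 = Gw1 = (29, 29)
w3 = Gw2 = (-87, 203)
The requested component of w3 is -87.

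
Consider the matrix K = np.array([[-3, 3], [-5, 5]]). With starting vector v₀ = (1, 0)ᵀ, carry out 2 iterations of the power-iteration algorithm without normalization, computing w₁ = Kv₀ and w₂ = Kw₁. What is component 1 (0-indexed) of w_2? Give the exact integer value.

-10

w1 = Kv₀ = (-3, -5)
w2 = Kw1 = (-6, -10)
The requested component of w2 is -10.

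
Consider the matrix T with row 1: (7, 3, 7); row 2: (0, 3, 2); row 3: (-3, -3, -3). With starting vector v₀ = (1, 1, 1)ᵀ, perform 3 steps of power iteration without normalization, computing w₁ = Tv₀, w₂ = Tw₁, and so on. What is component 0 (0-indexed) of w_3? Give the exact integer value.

215

w1 = Tv₀ = (7·1 + 3·1 + 7·1; 0·1 + 3·1 + 2·1; (-3)·1 + (-3)·1 + (-3)·1) = (17, 5, -9)
w2 = Tw1 = (7·17 + 3·5 + 7·(-9); 0·17 + 3·5 + 2·(-9); (-3)·17 + (-3)·5 + (-3)·(-9)) = (71, -3, -39)
w3 = Tw2 = (215, -87, -87)
The requested component of w3 is 215.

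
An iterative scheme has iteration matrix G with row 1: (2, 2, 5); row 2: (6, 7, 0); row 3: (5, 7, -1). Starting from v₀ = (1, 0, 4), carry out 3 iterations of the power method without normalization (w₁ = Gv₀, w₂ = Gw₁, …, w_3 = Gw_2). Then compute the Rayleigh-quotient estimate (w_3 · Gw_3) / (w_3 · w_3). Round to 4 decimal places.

11.2397

w1 = Gv₀ = (2·1 + 2·0 + 5·4; 6·1 + 7·0 + 0·4; 5·1 + 7·0 + (-1)·4) = (22, 6, 1)
w2 = Gw1 = (2·22 + 2·6 + 5·1; 6·22 + 7·6 + 0·1; 5·22 + 7·6 + (-1)·1) = (61, 174, 151)
w3 = Gw2 = (1225, 1584, 1372)
Gw3 = (12478, 18438, 15841)
w3·Gw3 = 1225·12478 + 1584·18438 + 1372·15841 = 66225194; w3·w3 = 1225·1225 + 1584·1584 + 1372·1372 = 5892065
λ ≈ 66225194/5892065 = 11.2397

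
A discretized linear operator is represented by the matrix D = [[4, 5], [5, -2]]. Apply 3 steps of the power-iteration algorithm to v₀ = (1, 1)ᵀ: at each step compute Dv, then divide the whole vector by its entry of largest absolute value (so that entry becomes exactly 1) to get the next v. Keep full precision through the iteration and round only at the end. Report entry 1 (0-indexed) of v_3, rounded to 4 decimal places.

Dv0 = (9.00000, 3.00000); divide by 9.00000 → v1 = (1.00000, 0.33333)
Dv1 = (5.66667, 4.33333); divide by 5.66667 → v2 = (1.00000, 0.76471)
Dv2 = (7.82353, 3.47059); divide by 7.82353 → v3 = (1.00000, 0.44361)
Requested entry of v3: 177/399 = 0.4436

0.4436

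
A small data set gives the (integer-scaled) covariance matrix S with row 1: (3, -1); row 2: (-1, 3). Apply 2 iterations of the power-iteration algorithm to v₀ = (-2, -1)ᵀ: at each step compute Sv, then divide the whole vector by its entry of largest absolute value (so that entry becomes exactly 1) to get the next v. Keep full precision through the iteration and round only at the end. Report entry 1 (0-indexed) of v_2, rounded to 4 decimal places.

Sv0 = (-5.00000, -1.00000); divide by -5.00000 → v1 = (1.00000, 0.20000)
Sv1 = (2.80000, -0.40000); divide by 2.80000 → v2 = (1.00000, -0.14286)
Requested entry of v2: 2/-14 = -0.1429

-0.1429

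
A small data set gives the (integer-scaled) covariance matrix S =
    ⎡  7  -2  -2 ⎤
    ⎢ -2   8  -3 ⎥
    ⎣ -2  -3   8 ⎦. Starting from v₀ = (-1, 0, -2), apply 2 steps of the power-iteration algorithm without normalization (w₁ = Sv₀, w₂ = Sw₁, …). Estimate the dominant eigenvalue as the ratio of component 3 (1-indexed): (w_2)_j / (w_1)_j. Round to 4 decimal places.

w1 = Sv₀ = (7·(-1) + (-2)·0 + (-2)·(-2); (-2)·(-1) + 8·0 + (-3)·(-2); (-2)·(-1) + (-3)·0 + 8·(-2)) = (-3, 8, -14)
w2 = Sw1 = (7·(-3) + (-2)·8 + (-2)·(-14); (-2)·(-3) + 8·8 + (-3)·(-14); (-2)·(-3) + (-3)·8 + 8·(-14)) = (-9, 112, -130)
Ratio at component: -130 / -14 = 9.2857

9.2857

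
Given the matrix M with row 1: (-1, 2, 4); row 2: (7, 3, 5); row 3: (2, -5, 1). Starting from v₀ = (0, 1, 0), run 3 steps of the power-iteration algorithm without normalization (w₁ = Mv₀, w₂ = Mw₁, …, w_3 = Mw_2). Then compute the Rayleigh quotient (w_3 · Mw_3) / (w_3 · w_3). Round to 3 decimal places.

5.095

w1 = Mv₀ = ((-1)·0 + 2·1 + 4·0; 7·0 + 3·1 + 5·0; 2·0 + (-5)·1 + 1·0) = (2, 3, -5)
w2 = Mw1 = ((-1)·2 + 2·3 + 4·(-5); 7·2 + 3·3 + 5·(-5); 2·2 + (-5)·3 + 1·(-5)) = (-16, -2, -16)
w3 = Mw2 = (-52, -198, -38)
Mw3 = (-496, -1148, 848)
w3·Mw3 = (-52)·(-496) + (-198)·(-1148) + (-38)·848 = 220872; w3·w3 = (-52)·(-52) + (-198)·(-198) + (-38)·(-38) = 43352
λ ≈ 220872/43352 = 5.095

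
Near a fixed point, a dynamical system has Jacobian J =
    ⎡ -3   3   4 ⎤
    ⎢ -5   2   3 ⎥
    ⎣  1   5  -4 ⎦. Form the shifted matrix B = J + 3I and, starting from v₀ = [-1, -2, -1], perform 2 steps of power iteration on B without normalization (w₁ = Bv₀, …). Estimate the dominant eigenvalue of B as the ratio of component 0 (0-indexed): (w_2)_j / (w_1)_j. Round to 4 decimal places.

B = J + 3I has rows (0, 3, 4); (-5, 5, 3); (1, 5, -1)
w1 = Bv₀ = (-10, -8, -10)
w2 = Bw1 = (-64, -20, -40)
Ratio: -64/-10 = 6.4000

μ ≈ 6.4000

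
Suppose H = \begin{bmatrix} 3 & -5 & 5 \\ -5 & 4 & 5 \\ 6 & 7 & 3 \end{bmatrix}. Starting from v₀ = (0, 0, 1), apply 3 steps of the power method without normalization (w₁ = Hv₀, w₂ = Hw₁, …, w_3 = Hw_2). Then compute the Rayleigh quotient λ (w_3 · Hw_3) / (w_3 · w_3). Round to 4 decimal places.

w1 = Hv₀ = (3·0 + (-5)·0 + 5·1; (-5)·0 + 4·0 + 5·1; 6·0 + 7·0 + 3·1) = (5, 5, 3)
w2 = Hw1 = (3·5 + (-5)·5 + 5·3; (-5)·5 + 4·5 + 5·3; 6·5 + 7·5 + 3·3) = (5, 10, 74)
w3 = Hw2 = (335, 385, 322)
Hw3 = (690, 1475, 5671)
w3·Hw3 = 335·690 + 385·1475 + 322·5671 = 2625087; w3·w3 = 335·335 + 385·385 + 322·322 = 364134
λ ≈ 2625087/364134 = 7.2091

7.2091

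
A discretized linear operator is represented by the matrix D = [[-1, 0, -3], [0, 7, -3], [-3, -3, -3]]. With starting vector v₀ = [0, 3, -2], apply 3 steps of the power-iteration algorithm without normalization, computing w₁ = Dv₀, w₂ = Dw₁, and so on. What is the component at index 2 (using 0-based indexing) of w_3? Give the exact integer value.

-333

w1 = Dv₀ = ((-1)·0 + 0·3 + (-3)·(-2); 0·0 + 7·3 + (-3)·(-2); (-3)·0 + (-3)·3 + (-3)·(-2)) = (6, 27, -3)
w2 = Dw1 = ((-1)·6 + 0·27 + (-3)·(-3); 0·6 + 7·27 + (-3)·(-3); (-3)·6 + (-3)·27 + (-3)·(-3)) = (3, 198, -90)
w3 = Dw2 = (267, 1656, -333)
The requested component of w3 is -333.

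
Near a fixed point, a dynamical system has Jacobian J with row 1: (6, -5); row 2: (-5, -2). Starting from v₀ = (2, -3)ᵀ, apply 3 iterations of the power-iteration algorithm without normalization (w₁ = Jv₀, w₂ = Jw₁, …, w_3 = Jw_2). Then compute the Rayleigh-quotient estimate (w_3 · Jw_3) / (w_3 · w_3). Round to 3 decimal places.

8.311

w1 = Jv₀ = (6·2 + (-5)·(-3); (-5)·2 + (-2)·(-3)) = (27, -4)
w2 = Jw1 = (6·27 + (-5)·(-4); (-5)·27 + (-2)·(-4)) = (182, -127)
w3 = Jw2 = (1727, -656)
Jw3 = (13642, -7323)
w3·Jw3 = 1727·13642 + (-656)·(-7323) = 28363622; w3·w3 = 1727·1727 + (-656)·(-656) = 3412865
λ ≈ 28363622/3412865 = 8.311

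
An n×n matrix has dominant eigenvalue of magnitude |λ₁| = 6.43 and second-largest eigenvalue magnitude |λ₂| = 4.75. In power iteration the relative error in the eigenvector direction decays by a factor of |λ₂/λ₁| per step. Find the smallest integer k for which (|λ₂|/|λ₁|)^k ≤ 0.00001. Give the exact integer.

|λ₂/λ₁| = 4.75/6.43 = 0.73872
Need k ≥ ln(0.00001) / ln(0.73872) = -11.5129 / -0.3028 ≈ 38.018
Smallest integer k satisfying the bound: 39

39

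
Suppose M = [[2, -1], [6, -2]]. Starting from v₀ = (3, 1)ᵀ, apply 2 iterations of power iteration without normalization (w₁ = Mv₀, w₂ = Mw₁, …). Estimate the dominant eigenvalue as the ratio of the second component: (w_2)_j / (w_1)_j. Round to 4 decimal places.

w1 = Mv₀ = (5, 16)
w2 = Mw1 = (-6, -2)
Ratio at component: -2 / 16 = -0.1250

λ ≈ -0.1250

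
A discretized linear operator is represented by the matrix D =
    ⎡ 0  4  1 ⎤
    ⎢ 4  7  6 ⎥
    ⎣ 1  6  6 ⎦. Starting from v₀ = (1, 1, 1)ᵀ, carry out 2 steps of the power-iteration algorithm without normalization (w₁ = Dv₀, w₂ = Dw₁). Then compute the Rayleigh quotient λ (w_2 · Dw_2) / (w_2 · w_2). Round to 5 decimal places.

13.51123

w1 = Dv₀ = (5, 17, 13)
w2 = Dw1 = (81, 217, 185)
Dw2 = (1053, 2953, 2493)
w2·Dw2 = 81·1053 + 217·2953 + 185·2493 = 1187299; w2·w2 = 81·81 + 217·217 + 185·185 = 87875
λ ≈ 1187299/87875 = 13.51123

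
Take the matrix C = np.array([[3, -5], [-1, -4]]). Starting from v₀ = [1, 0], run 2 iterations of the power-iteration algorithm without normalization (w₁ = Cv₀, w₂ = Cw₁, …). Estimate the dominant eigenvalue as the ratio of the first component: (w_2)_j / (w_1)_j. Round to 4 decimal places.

λ ≈ 4.6667

w1 = Cv₀ = (3·1 + (-5)·0; (-1)·1 + (-4)·0) = (3, -1)
w2 = Cw1 = (3·3 + (-5)·(-1); (-1)·3 + (-4)·(-1)) = (14, 1)
Ratio at component: 14 / 3 = 4.6667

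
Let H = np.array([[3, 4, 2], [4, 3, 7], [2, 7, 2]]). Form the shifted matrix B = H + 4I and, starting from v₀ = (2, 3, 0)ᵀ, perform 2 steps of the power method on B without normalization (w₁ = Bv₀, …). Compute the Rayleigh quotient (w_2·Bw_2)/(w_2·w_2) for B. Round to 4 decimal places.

15.6473

B = H + 4I has rows (7, 4, 2); (4, 7, 7); (2, 7, 6)
w1 = Bv₀ = (26, 29, 25)
w2 = Bw1 = (348, 482, 405)
Bw2 = (5174, 7601, 6500)
w2·Bw2 = 8096734; w2·w2 = 517453; μ ≈ 8096734/517453 = 15.6473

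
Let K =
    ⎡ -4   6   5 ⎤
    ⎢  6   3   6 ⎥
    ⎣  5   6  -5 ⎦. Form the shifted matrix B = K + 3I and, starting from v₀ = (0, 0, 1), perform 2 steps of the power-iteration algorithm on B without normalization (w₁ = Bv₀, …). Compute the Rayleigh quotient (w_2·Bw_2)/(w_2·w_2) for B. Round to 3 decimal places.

B = K + 3I has rows (-1, 6, 5); (6, 6, 6); (5, 6, -2)
w1 = Bv₀ = ((-1)·0 + 6·0 + 5·1; 6·0 + 6·0 + 6·1; 5·0 + 6·0 + (-2)·1) = (5, 6, -2)
w2 = Bw1 = ((-1)·5 + 6·6 + 5·(-2); 6·5 + 6·6 + 6·(-2); 5·5 + 6·6 + (-2)·(-2)) = (21, 54, 65)
Bw2 = (628, 840, 299)
w2·Bw2 = 77983; w2·w2 = 7582; μ ≈ 77983/7582 = 10.285

μ ≈ 10.285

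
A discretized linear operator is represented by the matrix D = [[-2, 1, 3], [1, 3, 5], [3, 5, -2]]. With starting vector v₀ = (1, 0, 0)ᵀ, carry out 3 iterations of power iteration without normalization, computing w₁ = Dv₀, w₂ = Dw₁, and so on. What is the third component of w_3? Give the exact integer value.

w1 = Dv₀ = ((-2)·1 + 1·0 + 3·0; 1·1 + 3·0 + 5·0; 3·1 + 5·0 + (-2)·0) = (-2, 1, 3)
w2 = Dw1 = ((-2)·(-2) + 1·1 + 3·3; 1·(-2) + 3·1 + 5·3; 3·(-2) + 5·1 + (-2)·3) = (14, 16, -7)
w3 = Dw2 = (-33, 27, 136)
The requested component of w3 is 136.

136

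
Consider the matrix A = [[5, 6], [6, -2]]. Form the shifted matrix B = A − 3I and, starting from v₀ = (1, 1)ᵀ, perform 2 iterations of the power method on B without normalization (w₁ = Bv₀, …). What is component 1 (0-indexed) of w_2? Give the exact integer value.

B = A − 3I has rows (2, 6); (6, -5)
w1 = Bv₀ = (2·1 + 6·1; 6·1 + (-5)·1) = (8, 1)
w2 = Bw1 = (2·8 + 6·1; 6·8 + (-5)·1) = (22, 43)
Requested component of w2: 43

43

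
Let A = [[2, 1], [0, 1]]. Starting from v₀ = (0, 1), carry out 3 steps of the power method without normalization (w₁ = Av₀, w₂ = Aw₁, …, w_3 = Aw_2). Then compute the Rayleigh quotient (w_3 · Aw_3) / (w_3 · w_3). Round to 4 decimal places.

λ ≈ 2.1200

w1 = Av₀ = (2·0 + 1·1; 0·0 + 1·1) = (1, 1)
w2 = Aw1 = (2·1 + 1·1; 0·1 + 1·1) = (3, 1)
w3 = Aw2 = (7, 1)
Aw3 = (15, 1)
w3·Aw3 = 7·15 + 1·1 = 106; w3·w3 = 7·7 + 1·1 = 50
λ ≈ 106/50 = 2.1200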